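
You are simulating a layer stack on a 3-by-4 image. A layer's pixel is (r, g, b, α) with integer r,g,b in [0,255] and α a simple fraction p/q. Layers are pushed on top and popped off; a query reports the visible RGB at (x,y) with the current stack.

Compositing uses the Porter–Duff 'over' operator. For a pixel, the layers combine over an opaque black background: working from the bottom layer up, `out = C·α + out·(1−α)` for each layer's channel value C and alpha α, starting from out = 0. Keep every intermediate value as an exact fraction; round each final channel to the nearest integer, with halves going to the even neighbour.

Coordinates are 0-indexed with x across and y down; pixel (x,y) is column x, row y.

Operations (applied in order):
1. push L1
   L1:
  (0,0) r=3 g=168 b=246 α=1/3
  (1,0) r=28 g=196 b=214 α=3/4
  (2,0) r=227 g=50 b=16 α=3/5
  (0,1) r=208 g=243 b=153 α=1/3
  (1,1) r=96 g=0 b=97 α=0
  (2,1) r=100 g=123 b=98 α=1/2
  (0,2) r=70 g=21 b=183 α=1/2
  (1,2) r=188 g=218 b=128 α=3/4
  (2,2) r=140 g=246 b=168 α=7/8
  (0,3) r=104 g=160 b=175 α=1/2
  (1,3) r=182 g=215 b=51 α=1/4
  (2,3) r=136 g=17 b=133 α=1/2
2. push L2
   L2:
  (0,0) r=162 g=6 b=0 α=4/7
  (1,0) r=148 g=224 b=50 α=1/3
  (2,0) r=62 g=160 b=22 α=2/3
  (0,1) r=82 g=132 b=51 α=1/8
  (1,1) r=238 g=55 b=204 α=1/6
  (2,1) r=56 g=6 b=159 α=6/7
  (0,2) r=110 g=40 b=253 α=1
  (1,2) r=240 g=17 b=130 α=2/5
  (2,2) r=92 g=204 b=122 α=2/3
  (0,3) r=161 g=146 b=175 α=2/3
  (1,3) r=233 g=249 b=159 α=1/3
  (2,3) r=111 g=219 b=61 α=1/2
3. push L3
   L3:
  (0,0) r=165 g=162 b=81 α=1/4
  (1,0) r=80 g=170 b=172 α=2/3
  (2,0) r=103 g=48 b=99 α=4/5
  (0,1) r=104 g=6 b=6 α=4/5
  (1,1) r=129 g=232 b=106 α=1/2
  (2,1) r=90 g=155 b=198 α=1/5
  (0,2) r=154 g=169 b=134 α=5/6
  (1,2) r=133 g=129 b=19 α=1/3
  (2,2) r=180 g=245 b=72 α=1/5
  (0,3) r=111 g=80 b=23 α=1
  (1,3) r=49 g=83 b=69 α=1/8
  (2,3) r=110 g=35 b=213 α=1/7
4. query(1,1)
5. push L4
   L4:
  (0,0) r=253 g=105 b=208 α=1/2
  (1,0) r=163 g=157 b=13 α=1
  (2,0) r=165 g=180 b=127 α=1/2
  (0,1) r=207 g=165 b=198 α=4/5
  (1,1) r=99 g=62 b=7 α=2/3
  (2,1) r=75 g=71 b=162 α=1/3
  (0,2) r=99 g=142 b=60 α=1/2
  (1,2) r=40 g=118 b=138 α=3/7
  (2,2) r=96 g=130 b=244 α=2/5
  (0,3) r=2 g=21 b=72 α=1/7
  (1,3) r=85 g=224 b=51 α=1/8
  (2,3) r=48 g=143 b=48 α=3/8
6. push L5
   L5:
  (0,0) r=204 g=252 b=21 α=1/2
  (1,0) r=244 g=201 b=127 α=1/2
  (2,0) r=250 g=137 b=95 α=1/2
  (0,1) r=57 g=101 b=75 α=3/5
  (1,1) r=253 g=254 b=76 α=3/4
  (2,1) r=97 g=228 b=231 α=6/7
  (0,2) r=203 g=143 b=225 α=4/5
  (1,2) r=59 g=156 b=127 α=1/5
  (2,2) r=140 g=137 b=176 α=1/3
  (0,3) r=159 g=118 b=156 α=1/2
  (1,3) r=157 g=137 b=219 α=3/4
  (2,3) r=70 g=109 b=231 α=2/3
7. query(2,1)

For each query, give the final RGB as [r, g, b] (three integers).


at x=1,y=1 over L1,L2,L3:
after L1 α=0: [0, 0, 0]
after L2 α=1/6: [119/3, 55/6, 34]
after L3 α=1/2: [253/3, 1447/12, 70]
rounded: [84, 121, 70]

(2,1) stack=L1,L2,L3,L4,L5; from [0,0,0]:
after L1 α=1/2: [50, 123/2, 49]
after L2 α=6/7: [386/7, 195/14, 1003/7]
after L3 α=1/5: [2174/35, 295/7, 5398/35]
after L4 α=1/3: [6973/105, 1087/21, 16466/105]
after L5 α=6/7: [68083/735, 29815/147, 161996/735]
rounded: [93, 203, 220]


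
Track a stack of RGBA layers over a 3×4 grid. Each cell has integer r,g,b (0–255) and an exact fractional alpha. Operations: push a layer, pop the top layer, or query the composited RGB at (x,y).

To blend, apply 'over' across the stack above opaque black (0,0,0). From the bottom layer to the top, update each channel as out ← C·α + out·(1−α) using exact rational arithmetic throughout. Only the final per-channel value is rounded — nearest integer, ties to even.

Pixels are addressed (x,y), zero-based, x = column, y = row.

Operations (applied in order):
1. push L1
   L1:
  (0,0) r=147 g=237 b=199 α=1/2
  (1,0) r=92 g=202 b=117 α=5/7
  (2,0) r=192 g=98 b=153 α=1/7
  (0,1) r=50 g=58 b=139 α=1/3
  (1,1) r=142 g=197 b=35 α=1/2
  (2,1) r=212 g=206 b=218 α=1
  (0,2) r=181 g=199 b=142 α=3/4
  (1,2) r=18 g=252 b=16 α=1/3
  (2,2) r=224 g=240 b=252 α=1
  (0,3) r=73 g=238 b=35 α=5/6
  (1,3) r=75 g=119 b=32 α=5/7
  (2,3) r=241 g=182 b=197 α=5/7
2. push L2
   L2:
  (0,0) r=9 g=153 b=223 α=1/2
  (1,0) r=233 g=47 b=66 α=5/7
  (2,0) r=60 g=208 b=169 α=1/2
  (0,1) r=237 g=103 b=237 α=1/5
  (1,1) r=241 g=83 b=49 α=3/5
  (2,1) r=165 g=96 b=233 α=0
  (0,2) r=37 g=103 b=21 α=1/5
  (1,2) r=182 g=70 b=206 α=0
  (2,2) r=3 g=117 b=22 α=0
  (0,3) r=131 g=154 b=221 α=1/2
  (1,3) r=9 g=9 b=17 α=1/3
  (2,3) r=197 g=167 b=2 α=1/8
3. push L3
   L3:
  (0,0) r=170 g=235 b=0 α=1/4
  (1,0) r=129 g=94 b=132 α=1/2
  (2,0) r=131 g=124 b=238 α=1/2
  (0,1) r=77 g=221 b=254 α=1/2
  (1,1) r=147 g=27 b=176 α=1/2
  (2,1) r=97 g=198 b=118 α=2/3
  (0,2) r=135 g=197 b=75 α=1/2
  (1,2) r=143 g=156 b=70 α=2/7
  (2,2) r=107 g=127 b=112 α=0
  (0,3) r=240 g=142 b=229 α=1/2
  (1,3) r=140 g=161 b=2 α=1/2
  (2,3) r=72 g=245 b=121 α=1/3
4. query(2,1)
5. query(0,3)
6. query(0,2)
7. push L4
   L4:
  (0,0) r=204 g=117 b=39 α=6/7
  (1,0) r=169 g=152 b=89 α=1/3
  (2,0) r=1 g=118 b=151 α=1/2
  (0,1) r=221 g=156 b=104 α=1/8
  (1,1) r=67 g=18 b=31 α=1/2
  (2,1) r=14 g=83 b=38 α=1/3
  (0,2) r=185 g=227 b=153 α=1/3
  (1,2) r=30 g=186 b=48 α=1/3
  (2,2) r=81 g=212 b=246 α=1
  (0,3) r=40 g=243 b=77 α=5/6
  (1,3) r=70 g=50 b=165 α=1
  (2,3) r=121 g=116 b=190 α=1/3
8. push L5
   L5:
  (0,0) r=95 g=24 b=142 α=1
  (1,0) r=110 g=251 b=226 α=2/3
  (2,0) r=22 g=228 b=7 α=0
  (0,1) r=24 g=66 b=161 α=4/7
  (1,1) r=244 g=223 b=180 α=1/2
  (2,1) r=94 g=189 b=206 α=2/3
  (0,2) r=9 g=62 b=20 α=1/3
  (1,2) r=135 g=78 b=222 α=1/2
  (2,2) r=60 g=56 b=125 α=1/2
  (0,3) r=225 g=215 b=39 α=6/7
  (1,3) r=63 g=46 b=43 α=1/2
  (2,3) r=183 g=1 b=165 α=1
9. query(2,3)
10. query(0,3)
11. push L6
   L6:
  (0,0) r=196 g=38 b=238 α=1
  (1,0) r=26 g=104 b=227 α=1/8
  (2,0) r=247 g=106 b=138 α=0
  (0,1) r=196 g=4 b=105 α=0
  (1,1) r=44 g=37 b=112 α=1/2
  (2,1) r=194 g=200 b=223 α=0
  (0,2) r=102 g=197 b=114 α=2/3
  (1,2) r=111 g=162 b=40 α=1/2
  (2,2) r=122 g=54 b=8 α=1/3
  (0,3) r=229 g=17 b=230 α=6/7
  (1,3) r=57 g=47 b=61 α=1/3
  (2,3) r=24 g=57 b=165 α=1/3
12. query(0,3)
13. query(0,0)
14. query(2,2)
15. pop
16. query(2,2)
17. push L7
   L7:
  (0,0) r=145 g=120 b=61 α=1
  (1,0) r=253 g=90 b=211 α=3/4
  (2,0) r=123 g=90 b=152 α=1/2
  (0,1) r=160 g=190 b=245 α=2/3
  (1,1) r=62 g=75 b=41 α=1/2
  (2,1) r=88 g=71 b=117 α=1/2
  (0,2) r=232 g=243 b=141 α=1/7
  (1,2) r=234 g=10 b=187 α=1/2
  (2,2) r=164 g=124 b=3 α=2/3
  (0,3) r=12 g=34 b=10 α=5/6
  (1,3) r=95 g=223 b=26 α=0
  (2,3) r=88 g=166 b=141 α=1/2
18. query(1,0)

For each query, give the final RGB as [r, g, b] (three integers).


(2,1) stack=L1,L2,L3; from [0,0,0]:
after L1 α=1: [212, 206, 218]
after L2 α=0: [212, 206, 218]
after L3 α=2/3: [406/3, 602/3, 454/3]
= [135, 201, 151]

(0,3) stack=L1,L2,L3; from [0,0,0]:
+L1 (α=5/6) → [365/6, 595/3, 175/6]
+L2 (α=1/2) → [1151/12, 1057/6, 1501/12]
+L3 (α=1/2) → [4031/24, 1909/12, 4249/24]
rounded: [168, 159, 177]

at x=0,y=2 over L1,L2,L3:
L1 α=3/4: [543/4, 597/4, 213/2]
L2 α=1/5: [116, 140, 447/5]
L3 α=1/2: [251/2, 337/2, 411/5]
rounded: [126, 168, 82]

query (2,3) [L1,L2,L3,L4,L5] — begin 0,0,0
+L1 (α=5/7) → [1205/7, 130, 985/7]
+L2 (α=1/8) → [701/4, 1077/8, 987/8]
+L3 (α=1/3) → [845/6, 2057/12, 1471/12]
+L4 (α=1/3) → [1208/9, 2753/18, 2611/18]
+L5 (α=1) → [183, 1, 165]
→ [183, 1, 165]

at x=0,y=3 over L1,L2,L3,L4,L5:
+L1 (α=5/6) → [365/6, 595/3, 175/6]
+L2 (α=1/2) → [1151/12, 1057/6, 1501/12]
+L3 (α=1/2) → [4031/24, 1909/12, 4249/24]
+L4 (α=5/6) → [8831/144, 16489/72, 13489/144]
+L5 (α=6/7) → [29033/144, 109369/504, 47185/1008]
rounded: [202, 217, 47]

at x=0,y=3 over L1,L2,L3,L4,L5,L6:
+L1 (α=5/6) → [365/6, 595/3, 175/6]
+L2 (α=1/2) → [1151/12, 1057/6, 1501/12]
+L3 (α=1/2) → [4031/24, 1909/12, 4249/24]
+L4 (α=5/6) → [8831/144, 16489/72, 13489/144]
+L5 (α=6/7) → [29033/144, 109369/504, 47185/1008]
+L6 (α=6/7) → [226889/1008, 160777/3528, 1438225/7056]
= [225, 46, 204]

(0,0) stack=L1,L2,L3,L4,L5,L6; from [0,0,0]:
after L1 α=1/2: [147/2, 237/2, 199/2]
after L2 α=1/2: [165/4, 543/4, 645/4]
after L3 α=1/4: [1175/16, 2569/16, 1935/16]
after L4 α=6/7: [20759/112, 13801/112, 5679/112]
after L5 α=1: [95, 24, 142]
after L6 α=1: [196, 38, 238]
rounded: [196, 38, 238]

(2,2) stack=L1,L2,L3,L4,L5,L6; from [0,0,0]:
after L1 α=1: [224, 240, 252]
after L2 α=0: [224, 240, 252]
after L3 α=0: [224, 240, 252]
after L4 α=1: [81, 212, 246]
after L5 α=1/2: [141/2, 134, 371/2]
after L6 α=1/3: [263/3, 322/3, 379/3]
→ [88, 107, 126]

at x=2,y=2 over L1,L2,L3,L4,L5:
L1 α=1: [224, 240, 252]
L2 α=0: [224, 240, 252]
L3 α=0: [224, 240, 252]
L4 α=1: [81, 212, 246]
L5 α=1/2: [141/2, 134, 371/2]
= [70, 134, 186]

(1,0) stack=L1,L2,L3,L4,L5,L7; from [0,0,0]:
L1 α=5/7: [460/7, 1010/7, 585/7]
L2 α=5/7: [9075/49, 3665/49, 3480/49]
L3 α=1/2: [7698/49, 8271/98, 4974/49]
L4 α=1/3: [23677/147, 15719/147, 14309/147]
L5 α=2/3: [56017/441, 89513/441, 80753/441]
L7 α=3/4: [97684/441, 208583/1764, 179953/882]
= [222, 118, 204]


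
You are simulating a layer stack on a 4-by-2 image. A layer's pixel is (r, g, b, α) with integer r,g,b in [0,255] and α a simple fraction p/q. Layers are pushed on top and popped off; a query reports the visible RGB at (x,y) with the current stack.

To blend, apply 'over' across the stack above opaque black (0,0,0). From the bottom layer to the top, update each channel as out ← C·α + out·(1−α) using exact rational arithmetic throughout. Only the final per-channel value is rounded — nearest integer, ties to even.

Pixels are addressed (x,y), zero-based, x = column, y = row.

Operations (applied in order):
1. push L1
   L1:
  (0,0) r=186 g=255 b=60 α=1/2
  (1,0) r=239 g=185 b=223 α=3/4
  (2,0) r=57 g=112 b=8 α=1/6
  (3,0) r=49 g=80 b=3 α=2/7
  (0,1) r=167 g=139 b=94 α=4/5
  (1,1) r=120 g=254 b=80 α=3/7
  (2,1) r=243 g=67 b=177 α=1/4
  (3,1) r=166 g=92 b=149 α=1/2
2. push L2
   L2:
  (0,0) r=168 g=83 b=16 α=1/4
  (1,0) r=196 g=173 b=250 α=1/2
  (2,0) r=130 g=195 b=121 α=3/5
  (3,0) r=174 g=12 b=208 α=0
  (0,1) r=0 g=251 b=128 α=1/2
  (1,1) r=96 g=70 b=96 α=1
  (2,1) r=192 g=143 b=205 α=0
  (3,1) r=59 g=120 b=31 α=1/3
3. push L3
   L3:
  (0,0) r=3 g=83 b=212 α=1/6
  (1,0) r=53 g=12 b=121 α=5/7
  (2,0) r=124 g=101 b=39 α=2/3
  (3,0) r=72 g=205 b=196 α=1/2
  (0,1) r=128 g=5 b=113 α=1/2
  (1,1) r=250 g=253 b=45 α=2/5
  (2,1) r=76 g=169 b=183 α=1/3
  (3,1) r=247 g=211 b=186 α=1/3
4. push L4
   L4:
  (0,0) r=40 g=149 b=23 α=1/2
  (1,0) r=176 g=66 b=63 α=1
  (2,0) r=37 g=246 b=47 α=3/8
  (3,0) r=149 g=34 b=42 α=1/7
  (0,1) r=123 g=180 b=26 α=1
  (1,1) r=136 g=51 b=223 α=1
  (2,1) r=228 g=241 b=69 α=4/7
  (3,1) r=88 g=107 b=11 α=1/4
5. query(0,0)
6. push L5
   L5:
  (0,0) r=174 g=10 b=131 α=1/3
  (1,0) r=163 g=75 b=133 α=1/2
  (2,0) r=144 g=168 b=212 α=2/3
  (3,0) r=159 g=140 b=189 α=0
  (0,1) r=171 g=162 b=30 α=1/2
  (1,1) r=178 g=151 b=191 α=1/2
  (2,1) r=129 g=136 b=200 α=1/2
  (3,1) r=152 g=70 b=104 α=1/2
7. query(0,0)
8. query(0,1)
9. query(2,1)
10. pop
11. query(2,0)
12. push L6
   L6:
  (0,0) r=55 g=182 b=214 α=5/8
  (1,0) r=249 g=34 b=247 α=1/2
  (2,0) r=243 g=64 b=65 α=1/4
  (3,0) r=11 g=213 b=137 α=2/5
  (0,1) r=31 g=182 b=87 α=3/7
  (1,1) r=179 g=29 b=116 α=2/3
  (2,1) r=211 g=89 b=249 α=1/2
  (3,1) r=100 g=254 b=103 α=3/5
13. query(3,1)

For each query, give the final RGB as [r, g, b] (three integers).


query (0,0) [L1,L2,L3,L4] — begin 0,0,0
after L1 α=1/2: [93, 255/2, 30]
after L2 α=1/4: [447/4, 931/8, 53/2]
after L3 α=1/6: [749/8, 1773/16, 689/12]
after L4 α=1/2: [1069/16, 4157/32, 965/24]
rounded: [67, 130, 40]

at x=0,y=0 over L1,L2,L3,L4,L5:
+L1 (α=1/2) → [93, 255/2, 30]
+L2 (α=1/4) → [447/4, 931/8, 53/2]
+L3 (α=1/6) → [749/8, 1773/16, 689/12]
+L4 (α=1/2) → [1069/16, 4157/32, 965/24]
+L5 (α=1/3) → [2461/24, 1439/16, 2537/36]
→ [103, 90, 70]

at x=0,y=1 over L1,L2,L3,L4,L5:
L1 α=4/5: [668/5, 556/5, 376/5]
L2 α=1/2: [334/5, 1811/10, 508/5]
L3 α=1/2: [487/5, 1861/20, 1073/10]
L4 α=1: [123, 180, 26]
L5 α=1/2: [147, 171, 28]
= [147, 171, 28]

(2,1) stack=L1,L2,L3,L4,L5; from [0,0,0]:
after L1 α=1/4: [243/4, 67/4, 177/4]
after L2 α=0: [243/4, 67/4, 177/4]
after L3 α=1/3: [395/6, 135/2, 181/2]
after L4 α=4/7: [317/2, 2333/14, 1095/14]
after L5 α=1/2: [575/4, 4237/28, 3895/28]
rounded: [144, 151, 139]

(2,0) stack=L1,L2,L3,L4; from [0,0,0]:
after L1 α=1/6: [19/2, 56/3, 4/3]
after L2 α=3/5: [409/5, 1867/15, 1097/15]
after L3 α=2/3: [1649/15, 4897/45, 2267/45]
after L4 α=3/8: [991/12, 11539/72, 442/9]
→ [83, 160, 49]

at x=3,y=1 over L1,L2,L3,L4,L6:
L1 α=1/2: [83, 46, 149/2]
L2 α=1/3: [75, 212/3, 60]
L3 α=1/3: [397/3, 1057/9, 102]
L4 α=1/4: [485/4, 689/6, 317/4]
L6 α=3/5: [217/2, 595/3, 187/2]
→ [108, 198, 94]


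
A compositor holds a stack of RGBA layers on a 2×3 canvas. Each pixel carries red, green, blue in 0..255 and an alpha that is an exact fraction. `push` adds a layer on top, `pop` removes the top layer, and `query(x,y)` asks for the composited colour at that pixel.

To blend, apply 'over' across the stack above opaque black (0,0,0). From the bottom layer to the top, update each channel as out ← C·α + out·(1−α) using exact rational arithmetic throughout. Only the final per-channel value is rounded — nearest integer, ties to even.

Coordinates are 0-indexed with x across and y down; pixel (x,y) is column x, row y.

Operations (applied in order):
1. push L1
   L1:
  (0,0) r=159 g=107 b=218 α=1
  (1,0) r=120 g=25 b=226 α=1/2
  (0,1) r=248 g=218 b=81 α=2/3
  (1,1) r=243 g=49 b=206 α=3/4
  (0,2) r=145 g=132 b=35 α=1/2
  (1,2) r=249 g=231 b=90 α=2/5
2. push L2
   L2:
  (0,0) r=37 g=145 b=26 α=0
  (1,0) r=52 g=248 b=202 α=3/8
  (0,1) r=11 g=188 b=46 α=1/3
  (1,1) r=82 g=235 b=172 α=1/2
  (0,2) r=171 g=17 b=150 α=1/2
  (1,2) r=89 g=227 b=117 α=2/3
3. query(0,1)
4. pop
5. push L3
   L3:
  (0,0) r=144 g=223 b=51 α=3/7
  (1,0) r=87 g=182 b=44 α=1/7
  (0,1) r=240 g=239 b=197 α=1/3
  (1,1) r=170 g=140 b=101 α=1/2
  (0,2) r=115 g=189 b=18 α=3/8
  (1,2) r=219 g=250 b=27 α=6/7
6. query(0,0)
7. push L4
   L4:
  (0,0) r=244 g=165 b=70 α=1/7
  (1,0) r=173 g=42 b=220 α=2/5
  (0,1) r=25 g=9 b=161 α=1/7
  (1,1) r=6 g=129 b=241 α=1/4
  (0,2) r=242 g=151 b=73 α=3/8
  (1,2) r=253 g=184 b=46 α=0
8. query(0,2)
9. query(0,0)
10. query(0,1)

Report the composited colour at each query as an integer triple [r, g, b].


query (0,1) [L1,L2] — begin 0,0,0
L1 α=2/3: [496/3, 436/3, 54]
L2 α=1/3: [1025/9, 1436/9, 154/3]
rounded: [114, 160, 51]

query (0,0) [L1,L3] — begin 0,0,0
L1 α=1: [159, 107, 218]
L3 α=3/7: [1068/7, 1097/7, 1025/7]
= [153, 157, 146]

at x=0,y=2 over L1,L3,L4:
L1 α=1/2: [145/2, 66, 35/2]
L3 α=3/8: [1415/16, 897/8, 283/16]
L4 α=3/8: [18691/128, 8109/64, 4919/128]
→ [146, 127, 38]

at x=0,y=0 over L1,L3,L4:
+L1 (α=1) → [159, 107, 218]
+L3 (α=3/7) → [1068/7, 1097/7, 1025/7]
+L4 (α=1/7) → [8116/49, 7737/49, 6640/49]
= [166, 158, 136]

(0,1) stack=L1,L3,L4; from [0,0,0]:
L1 α=2/3: [496/3, 436/3, 54]
L3 α=1/3: [1712/9, 1589/9, 305/3]
L4 α=1/7: [3499/21, 3205/21, 771/7]
= [167, 153, 110]


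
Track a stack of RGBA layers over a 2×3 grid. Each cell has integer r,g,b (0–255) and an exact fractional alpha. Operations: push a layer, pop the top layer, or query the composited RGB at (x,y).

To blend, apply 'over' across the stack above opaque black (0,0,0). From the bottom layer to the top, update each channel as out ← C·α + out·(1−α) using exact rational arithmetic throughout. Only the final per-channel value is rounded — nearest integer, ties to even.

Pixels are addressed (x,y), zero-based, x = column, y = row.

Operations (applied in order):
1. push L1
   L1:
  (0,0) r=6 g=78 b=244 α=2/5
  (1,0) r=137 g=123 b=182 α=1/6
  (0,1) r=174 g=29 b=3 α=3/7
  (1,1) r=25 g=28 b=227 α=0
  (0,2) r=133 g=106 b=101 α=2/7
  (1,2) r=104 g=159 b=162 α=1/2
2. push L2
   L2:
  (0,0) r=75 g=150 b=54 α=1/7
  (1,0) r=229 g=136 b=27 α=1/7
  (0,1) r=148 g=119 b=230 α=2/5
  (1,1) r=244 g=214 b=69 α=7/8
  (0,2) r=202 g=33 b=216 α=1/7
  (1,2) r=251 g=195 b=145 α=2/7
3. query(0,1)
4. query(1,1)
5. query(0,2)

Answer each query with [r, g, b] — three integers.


at x=0,y=1 over L1,L2:
L1 α=3/7: [522/7, 87/7, 9/7]
L2 α=2/5: [3638/35, 1927/35, 3247/35]
→ [104, 55, 93]

query (1,1) [L1,L2] — begin 0,0,0
after L1 α=0: [0, 0, 0]
after L2 α=7/8: [427/2, 749/4, 483/8]
→ [214, 187, 60]

query (0,2) [L1,L2] — begin 0,0,0
L1 α=2/7: [38, 212/7, 202/7]
L2 α=1/7: [430/7, 1503/49, 2724/49]
= [61, 31, 56]


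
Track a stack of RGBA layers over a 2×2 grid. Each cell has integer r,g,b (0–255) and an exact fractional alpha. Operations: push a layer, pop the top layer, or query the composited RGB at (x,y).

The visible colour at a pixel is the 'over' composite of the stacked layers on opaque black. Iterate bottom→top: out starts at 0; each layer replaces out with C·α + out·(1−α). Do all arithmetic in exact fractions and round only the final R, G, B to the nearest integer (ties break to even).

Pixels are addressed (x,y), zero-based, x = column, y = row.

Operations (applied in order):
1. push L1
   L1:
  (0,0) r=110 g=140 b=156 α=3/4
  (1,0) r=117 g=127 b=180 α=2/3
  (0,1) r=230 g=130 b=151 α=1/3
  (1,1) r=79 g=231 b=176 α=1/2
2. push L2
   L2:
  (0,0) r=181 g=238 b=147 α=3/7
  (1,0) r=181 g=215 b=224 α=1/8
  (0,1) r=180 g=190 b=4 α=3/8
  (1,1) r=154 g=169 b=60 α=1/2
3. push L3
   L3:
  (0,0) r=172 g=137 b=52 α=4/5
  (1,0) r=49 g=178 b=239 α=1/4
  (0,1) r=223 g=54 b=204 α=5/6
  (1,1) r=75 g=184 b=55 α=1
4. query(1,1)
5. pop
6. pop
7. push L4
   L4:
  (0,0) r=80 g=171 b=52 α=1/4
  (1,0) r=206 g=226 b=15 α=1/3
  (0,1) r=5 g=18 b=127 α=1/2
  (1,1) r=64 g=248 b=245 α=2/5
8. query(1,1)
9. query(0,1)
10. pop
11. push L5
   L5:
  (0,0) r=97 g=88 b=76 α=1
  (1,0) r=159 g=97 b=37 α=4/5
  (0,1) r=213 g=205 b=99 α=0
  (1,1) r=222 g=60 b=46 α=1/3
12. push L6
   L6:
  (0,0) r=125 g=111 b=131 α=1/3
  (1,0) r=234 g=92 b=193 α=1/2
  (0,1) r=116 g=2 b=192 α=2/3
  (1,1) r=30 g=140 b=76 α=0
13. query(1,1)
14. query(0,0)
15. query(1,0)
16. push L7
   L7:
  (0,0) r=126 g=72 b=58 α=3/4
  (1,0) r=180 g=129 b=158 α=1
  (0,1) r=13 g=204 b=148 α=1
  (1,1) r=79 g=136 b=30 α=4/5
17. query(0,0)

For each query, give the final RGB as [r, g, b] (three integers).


at x=1,y=1 over L1,L2,L3:
L1 α=1/2: [79/2, 231/2, 88]
L2 α=1/2: [387/4, 569/4, 74]
L3 α=1: [75, 184, 55]
→ [75, 184, 55]

query (1,1) [L1,L4] — begin 0,0,0
+L1 (α=1/2) → [79/2, 231/2, 88]
+L4 (α=2/5) → [493/10, 337/2, 754/5]
= [49, 168, 151]

(0,1) stack=L1,L4; from [0,0,0]:
L1 α=1/3: [230/3, 130/3, 151/3]
L4 α=1/2: [245/6, 92/3, 266/3]
rounded: [41, 31, 89]

at x=1,y=1 over L1,L5,L6:
L1 α=1/2: [79/2, 231/2, 88]
L5 α=1/3: [301/3, 97, 74]
L6 α=0: [301/3, 97, 74]
→ [100, 97, 74]

(0,0) stack=L1,L5,L6; from [0,0,0]:
after L1 α=3/4: [165/2, 105, 117]
after L5 α=1: [97, 88, 76]
after L6 α=1/3: [319/3, 287/3, 283/3]
= [106, 96, 94]

at x=1,y=0 over L1,L5,L6:
+L1 (α=2/3) → [78, 254/3, 120]
+L5 (α=4/5) → [714/5, 1418/15, 268/5]
+L6 (α=1/2) → [942/5, 1399/15, 1233/10]
= [188, 93, 123]

(0,0) stack=L1,L5,L6,L7; from [0,0,0]:
L1 α=3/4: [165/2, 105, 117]
L5 α=1: [97, 88, 76]
L6 α=1/3: [319/3, 287/3, 283/3]
L7 α=3/4: [1453/12, 935/12, 805/12]
rounded: [121, 78, 67]


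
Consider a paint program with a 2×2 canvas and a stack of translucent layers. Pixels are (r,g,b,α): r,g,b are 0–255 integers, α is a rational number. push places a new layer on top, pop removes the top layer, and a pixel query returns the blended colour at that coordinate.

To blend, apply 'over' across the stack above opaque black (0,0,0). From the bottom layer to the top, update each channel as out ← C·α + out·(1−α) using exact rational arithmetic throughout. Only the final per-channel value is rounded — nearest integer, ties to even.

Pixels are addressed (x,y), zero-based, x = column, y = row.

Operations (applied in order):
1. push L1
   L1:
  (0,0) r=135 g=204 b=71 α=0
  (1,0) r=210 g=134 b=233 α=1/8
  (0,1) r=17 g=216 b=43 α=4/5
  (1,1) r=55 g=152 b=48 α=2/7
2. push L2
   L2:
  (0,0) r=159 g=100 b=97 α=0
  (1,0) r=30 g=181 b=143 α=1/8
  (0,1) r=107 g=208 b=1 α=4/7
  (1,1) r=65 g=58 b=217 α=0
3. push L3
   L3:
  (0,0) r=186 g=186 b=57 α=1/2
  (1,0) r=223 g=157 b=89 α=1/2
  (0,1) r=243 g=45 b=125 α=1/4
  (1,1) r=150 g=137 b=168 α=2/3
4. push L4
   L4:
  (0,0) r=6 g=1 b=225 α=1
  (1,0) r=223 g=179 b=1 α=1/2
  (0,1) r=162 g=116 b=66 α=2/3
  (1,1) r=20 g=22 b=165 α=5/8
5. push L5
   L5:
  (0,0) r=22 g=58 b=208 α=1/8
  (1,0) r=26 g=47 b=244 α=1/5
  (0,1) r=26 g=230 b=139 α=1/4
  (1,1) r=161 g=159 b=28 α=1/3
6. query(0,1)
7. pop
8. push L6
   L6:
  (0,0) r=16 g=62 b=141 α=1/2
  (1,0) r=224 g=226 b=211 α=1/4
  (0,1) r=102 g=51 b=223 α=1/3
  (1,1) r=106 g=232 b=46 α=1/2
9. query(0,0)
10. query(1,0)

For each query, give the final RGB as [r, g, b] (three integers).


query (0,1) [L1,L2,L3,L4,L5] — begin 0,0,0
after L1 α=4/5: [68/5, 864/5, 172/5]
after L2 α=4/7: [2344/35, 6752/35, 536/35]
after L3 α=1/4: [15537/140, 21831/140, 5983/140]
after L4 α=2/3: [20299/140, 54311/420, 24463/420]
after L5 α=1/4: [64537/560, 86511/560, 43923/560]
rounded: [115, 154, 78]

query (0,0) [L1,L2,L3,L4,L6] — begin 0,0,0
after L1 α=0: [0, 0, 0]
after L2 α=0: [0, 0, 0]
after L3 α=1/2: [93, 93, 57/2]
after L4 α=1: [6, 1, 225]
after L6 α=1/2: [11, 63/2, 183]
= [11, 32, 183]

query (1,0) [L1,L2,L3,L4,L6] — begin 0,0,0
L1 α=1/8: [105/4, 67/4, 233/8]
L2 α=1/8: [855/32, 1193/32, 2775/64]
L3 α=1/2: [7991/64, 6217/64, 8471/128]
L4 α=1/2: [22263/128, 17673/128, 8599/256]
L6 α=1/4: [95461/512, 81947/512, 79813/1024]
= [186, 160, 78]


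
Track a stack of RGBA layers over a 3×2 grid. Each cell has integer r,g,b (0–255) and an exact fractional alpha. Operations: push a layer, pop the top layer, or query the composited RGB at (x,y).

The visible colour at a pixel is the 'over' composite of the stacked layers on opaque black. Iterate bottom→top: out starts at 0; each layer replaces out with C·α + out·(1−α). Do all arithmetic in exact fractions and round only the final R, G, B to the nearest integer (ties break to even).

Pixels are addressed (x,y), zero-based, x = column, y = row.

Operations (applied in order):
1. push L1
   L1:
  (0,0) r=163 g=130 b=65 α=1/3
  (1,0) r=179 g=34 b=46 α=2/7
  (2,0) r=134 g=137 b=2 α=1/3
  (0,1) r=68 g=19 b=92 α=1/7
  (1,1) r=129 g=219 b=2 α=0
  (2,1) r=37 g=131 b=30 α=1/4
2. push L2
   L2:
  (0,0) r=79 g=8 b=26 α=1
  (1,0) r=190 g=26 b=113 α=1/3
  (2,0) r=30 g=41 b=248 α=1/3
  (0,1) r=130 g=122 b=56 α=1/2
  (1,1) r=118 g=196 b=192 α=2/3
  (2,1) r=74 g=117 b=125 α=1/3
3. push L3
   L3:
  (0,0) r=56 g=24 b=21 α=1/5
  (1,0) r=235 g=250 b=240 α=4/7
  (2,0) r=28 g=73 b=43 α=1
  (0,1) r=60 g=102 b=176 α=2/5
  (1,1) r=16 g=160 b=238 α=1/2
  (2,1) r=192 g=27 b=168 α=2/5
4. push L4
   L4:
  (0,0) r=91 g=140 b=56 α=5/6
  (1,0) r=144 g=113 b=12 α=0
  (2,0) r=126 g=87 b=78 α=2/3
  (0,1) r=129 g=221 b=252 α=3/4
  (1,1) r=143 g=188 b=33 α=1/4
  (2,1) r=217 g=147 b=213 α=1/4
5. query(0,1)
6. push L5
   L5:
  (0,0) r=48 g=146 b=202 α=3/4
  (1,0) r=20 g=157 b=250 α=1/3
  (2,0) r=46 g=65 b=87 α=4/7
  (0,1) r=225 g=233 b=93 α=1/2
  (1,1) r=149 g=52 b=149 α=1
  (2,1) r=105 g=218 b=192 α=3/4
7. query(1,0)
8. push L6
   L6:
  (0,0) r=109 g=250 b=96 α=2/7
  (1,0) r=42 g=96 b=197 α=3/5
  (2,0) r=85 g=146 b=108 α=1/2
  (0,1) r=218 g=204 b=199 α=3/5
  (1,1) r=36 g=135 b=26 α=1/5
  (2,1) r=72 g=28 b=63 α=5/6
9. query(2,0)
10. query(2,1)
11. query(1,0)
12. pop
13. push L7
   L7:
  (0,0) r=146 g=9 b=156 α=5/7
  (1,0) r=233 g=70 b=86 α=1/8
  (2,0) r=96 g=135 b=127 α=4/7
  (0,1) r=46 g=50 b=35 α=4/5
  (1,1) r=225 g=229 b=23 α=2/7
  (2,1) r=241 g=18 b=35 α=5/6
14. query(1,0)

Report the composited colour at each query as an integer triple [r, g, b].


query (0,1) [L1,L2,L3,L4] — begin 0,0,0
after L1 α=1/7: [68/7, 19/7, 92/7]
after L2 α=1/2: [489/7, 873/14, 242/7]
after L3 α=2/5: [2307/35, 1095/14, 638/7]
after L4 α=3/4: [3963/35, 10377/56, 2965/14]
→ [113, 185, 212]

query (1,0) [L1,L2,L3,L4,L5] — begin 0,0,0
L1 α=2/7: [358/7, 68/7, 92/7]
L2 α=1/3: [682/7, 106/7, 325/7]
L3 α=4/7: [8626/49, 7318/49, 7695/49]
L4 α=0: [8626/49, 7318/49, 7695/49]
L5 α=1/3: [18232/147, 7443/49, 27640/147]
= [124, 152, 188]

query (2,0) [L1,L2,L3,L4,L5,L6] — begin 0,0,0
+L1 (α=1/3) → [134/3, 137/3, 2/3]
+L2 (α=1/3) → [358/9, 397/9, 748/9]
+L3 (α=1) → [28, 73, 43]
+L4 (α=2/3) → [280/3, 247/3, 199/3]
+L5 (α=4/7) → [464/7, 507/7, 547/7]
+L6 (α=1/2) → [1059/14, 1529/14, 1303/14]
rounded: [76, 109, 93]

(2,1) stack=L1,L2,L3,L4,L5,L6; from [0,0,0]:
+L1 (α=1/4) → [37/4, 131/4, 15/2]
+L2 (α=1/3) → [185/6, 365/6, 140/3]
+L3 (α=2/5) → [953/10, 473/10, 476/5]
+L4 (α=1/4) → [5029/40, 2889/40, 2493/20]
+L5 (α=3/4) → [17629/160, 29049/160, 14013/80]
+L6 (α=5/6) → [75229/960, 51449/960, 13071/160]
→ [78, 54, 82]

(1,0) stack=L1,L2,L3,L4,L5,L6; from [0,0,0]:
L1 α=2/7: [358/7, 68/7, 92/7]
L2 α=1/3: [682/7, 106/7, 325/7]
L3 α=4/7: [8626/49, 7318/49, 7695/49]
L4 α=0: [8626/49, 7318/49, 7695/49]
L5 α=1/3: [18232/147, 7443/49, 27640/147]
L6 α=3/5: [54986/735, 28998/245, 142157/735]
→ [75, 118, 193]

query (1,0) [L1,L2,L3,L4,L5,L7] — begin 0,0,0
L1 α=2/7: [358/7, 68/7, 92/7]
L2 α=1/3: [682/7, 106/7, 325/7]
L3 α=4/7: [8626/49, 7318/49, 7695/49]
L4 α=0: [8626/49, 7318/49, 7695/49]
L5 α=1/3: [18232/147, 7443/49, 27640/147]
L7 α=1/8: [23125/168, 7933/56, 14723/84]
rounded: [138, 142, 175]


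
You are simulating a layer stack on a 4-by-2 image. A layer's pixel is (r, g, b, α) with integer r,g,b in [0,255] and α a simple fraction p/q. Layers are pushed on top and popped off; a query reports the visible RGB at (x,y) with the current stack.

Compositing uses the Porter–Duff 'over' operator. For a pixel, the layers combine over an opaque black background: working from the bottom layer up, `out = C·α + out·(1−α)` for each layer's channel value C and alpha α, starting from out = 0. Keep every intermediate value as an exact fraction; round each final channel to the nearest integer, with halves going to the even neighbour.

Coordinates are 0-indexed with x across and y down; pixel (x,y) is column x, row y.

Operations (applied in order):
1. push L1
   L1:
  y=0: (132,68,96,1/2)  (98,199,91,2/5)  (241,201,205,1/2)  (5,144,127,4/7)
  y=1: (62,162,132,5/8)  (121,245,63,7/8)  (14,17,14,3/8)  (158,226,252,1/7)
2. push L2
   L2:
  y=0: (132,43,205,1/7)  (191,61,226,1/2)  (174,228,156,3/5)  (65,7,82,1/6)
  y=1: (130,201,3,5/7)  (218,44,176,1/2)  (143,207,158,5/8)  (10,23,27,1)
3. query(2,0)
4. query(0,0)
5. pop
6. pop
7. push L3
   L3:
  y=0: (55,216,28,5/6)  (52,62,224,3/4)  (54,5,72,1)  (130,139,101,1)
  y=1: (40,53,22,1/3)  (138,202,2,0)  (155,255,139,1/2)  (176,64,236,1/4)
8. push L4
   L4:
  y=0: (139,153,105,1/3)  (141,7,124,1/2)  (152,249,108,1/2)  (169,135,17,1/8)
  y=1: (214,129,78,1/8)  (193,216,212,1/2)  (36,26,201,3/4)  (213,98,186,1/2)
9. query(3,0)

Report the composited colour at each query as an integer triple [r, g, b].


query (2,0) [L1,L2] — begin 0,0,0
+L1 (α=1/2) → [241/2, 201/2, 205/2]
+L2 (α=3/5) → [763/5, 177, 673/5]
= [153, 177, 135]

query (0,0) [L1,L2] — begin 0,0,0
+L1 (α=1/2) → [66, 34, 48]
+L2 (α=1/7) → [528/7, 247/7, 493/7]
= [75, 35, 70]

at x=3,y=0 over L3,L4:
L3 α=1: [130, 139, 101]
L4 α=1/8: [1079/8, 277/2, 181/2]
rounded: [135, 138, 90]


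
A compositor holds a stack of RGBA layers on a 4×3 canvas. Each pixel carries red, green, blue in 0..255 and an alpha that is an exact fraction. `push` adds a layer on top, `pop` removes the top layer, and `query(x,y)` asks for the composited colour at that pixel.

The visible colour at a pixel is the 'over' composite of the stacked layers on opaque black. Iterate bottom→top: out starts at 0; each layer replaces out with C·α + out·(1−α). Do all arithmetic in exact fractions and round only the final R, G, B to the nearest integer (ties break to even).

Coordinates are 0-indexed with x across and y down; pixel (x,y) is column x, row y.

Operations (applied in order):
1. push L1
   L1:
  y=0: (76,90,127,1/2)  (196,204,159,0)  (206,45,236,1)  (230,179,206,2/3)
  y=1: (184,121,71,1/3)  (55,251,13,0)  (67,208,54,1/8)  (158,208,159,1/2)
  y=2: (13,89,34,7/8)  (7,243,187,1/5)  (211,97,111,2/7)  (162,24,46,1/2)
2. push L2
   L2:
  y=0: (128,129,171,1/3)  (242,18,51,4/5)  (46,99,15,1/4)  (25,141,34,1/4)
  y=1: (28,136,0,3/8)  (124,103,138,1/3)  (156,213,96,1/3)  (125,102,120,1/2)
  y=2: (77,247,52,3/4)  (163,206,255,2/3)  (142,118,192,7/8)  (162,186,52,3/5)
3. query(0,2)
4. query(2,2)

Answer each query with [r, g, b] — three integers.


(0,2) stack=L1,L2; from [0,0,0]:
after L1 α=7/8: [91/8, 623/8, 119/4]
after L2 α=3/4: [1939/32, 6551/32, 743/16]
rounded: [61, 205, 46]

at x=2,y=2 over L1,L2:
after L1 α=2/7: [422/7, 194/7, 222/7]
after L2 α=7/8: [1845/14, 747/7, 4815/28]
= [132, 107, 172]


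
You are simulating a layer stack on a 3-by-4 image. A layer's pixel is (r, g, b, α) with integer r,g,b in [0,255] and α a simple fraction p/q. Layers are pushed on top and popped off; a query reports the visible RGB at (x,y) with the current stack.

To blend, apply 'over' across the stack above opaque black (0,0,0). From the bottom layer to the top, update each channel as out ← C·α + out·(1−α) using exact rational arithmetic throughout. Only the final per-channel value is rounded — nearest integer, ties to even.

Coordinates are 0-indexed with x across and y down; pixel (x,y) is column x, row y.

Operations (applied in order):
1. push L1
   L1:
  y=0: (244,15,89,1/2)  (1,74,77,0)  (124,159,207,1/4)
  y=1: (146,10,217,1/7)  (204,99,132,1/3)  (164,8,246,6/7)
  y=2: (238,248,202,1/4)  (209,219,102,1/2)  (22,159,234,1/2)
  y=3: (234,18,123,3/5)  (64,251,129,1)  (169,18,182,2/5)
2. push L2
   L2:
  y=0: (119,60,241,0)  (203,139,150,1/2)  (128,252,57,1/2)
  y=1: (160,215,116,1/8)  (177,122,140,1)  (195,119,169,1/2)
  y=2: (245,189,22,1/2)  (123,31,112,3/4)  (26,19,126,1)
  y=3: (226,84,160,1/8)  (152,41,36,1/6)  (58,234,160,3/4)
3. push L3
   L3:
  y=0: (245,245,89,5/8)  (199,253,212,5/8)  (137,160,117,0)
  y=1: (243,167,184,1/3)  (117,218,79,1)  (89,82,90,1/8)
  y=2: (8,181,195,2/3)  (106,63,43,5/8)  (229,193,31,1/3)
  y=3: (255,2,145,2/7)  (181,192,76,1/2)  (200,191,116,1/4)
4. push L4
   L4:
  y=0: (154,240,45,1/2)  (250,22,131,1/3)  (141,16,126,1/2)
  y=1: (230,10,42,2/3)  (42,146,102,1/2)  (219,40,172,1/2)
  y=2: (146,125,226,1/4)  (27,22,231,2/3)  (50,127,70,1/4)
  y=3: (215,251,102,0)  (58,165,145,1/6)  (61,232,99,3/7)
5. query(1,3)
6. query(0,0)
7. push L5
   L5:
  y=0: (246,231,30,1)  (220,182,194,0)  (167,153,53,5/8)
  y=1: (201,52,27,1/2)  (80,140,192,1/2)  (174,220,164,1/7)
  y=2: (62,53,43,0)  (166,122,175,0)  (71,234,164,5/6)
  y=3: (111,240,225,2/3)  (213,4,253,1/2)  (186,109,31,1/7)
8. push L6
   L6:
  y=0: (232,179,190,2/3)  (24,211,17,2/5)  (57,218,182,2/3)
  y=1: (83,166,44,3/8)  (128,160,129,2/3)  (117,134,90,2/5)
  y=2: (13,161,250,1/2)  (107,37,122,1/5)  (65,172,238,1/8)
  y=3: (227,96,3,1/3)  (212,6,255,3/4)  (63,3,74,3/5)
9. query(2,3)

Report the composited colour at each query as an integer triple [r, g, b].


at x=1,y=3 over L1,L2,L3,L4:
L1 α=1: [64, 251, 129]
L2 α=1/6: [236/3, 216, 227/2]
L3 α=1/2: [779/6, 204, 379/4]
L4 α=1/6: [4243/36, 395/2, 825/8]
rounded: [118, 198, 103]

(0,0) stack=L1,L2,L3,L4; from [0,0,0]:
after L1 α=1/2: [122, 15/2, 89/2]
after L2 α=0: [122, 15/2, 89/2]
after L3 α=5/8: [1591/8, 2495/16, 1157/16]
after L4 α=1/2: [2823/16, 6335/32, 1877/32]
→ [176, 198, 59]

query (2,3) [L1,L2,L3,L4,L5,L6] — begin 0,0,0
+L1 (α=2/5) → [338/5, 36/5, 364/5]
+L2 (α=3/4) → [302/5, 1773/10, 691/5]
+L3 (α=1/4) → [953/10, 7229/40, 2653/20]
+L4 (α=3/7) → [403/5, 2027/10, 4138/35]
+L5 (α=1/7) → [3348/35, 6626/35, 25913/245]
+L6 (α=3/5) → [13311/175, 13567/175, 106216/1225]
rounded: [76, 78, 87]


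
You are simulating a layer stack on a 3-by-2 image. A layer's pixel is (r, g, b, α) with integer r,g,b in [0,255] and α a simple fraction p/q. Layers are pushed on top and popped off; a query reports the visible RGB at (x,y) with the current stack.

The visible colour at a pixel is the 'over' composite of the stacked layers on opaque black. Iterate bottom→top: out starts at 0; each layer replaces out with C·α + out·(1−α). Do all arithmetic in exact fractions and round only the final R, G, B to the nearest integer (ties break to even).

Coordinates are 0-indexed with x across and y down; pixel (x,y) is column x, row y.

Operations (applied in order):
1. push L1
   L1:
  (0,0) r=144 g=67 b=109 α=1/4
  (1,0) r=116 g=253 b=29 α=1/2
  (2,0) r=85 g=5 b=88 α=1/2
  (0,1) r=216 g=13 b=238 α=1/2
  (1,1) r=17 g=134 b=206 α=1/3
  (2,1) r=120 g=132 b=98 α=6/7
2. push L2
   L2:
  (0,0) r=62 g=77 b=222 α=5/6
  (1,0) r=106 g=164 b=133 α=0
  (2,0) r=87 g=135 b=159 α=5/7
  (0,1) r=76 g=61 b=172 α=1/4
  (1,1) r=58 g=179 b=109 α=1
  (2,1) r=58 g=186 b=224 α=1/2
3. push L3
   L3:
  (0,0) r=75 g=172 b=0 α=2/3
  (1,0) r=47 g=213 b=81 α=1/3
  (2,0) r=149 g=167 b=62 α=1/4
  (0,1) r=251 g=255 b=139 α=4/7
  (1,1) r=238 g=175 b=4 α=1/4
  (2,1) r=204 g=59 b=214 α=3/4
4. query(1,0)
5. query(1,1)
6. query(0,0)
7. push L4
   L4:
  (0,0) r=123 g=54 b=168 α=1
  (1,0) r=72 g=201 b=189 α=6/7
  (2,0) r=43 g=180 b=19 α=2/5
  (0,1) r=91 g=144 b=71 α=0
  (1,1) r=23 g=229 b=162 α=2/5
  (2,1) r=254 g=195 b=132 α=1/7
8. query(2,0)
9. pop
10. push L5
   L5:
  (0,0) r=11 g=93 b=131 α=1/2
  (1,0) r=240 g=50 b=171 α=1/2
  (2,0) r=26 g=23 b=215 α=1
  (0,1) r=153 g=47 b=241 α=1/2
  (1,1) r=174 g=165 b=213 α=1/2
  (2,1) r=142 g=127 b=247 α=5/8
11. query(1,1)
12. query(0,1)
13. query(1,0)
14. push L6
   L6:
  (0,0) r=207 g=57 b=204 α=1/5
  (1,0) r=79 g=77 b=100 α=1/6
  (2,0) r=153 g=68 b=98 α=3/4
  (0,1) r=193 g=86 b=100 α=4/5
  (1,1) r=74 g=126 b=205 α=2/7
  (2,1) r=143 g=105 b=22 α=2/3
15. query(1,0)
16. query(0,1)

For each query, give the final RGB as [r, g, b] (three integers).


(1,0) stack=L1,L2,L3; from [0,0,0]:
L1 α=1/2: [58, 253/2, 29/2]
L2 α=0: [58, 253/2, 29/2]
L3 α=1/3: [163/3, 466/3, 110/3]
= [54, 155, 37]

query (1,1) [L1,L2,L3] — begin 0,0,0
+L1 (α=1/3) → [17/3, 134/3, 206/3]
+L2 (α=1) → [58, 179, 109]
+L3 (α=1/4) → [103, 178, 331/4]
= [103, 178, 83]

(0,0) stack=L1,L2,L3; from [0,0,0]:
after L1 α=1/4: [36, 67/4, 109/4]
after L2 α=5/6: [173/3, 1607/24, 4549/24]
after L3 α=2/3: [623/9, 9863/72, 4549/72]
rounded: [69, 137, 63]

query (2,0) [L1,L2,L3,L4] — begin 0,0,0
L1 α=1/2: [85/2, 5/2, 44]
L2 α=5/7: [520/7, 680/7, 883/7]
L3 α=1/4: [2603/28, 3209/28, 3083/28]
L4 α=2/5: [10217/140, 19707/140, 10313/140]
rounded: [73, 141, 74]

(1,1) stack=L1,L2,L3,L5; from [0,0,0]:
L1 α=1/3: [17/3, 134/3, 206/3]
L2 α=1: [58, 179, 109]
L3 α=1/4: [103, 178, 331/4]
L5 α=1/2: [277/2, 343/2, 1183/8]
= [138, 172, 148]

at x=0,y=1 over L1,L2,L3,L5:
after L1 α=1/2: [108, 13/2, 119]
after L2 α=1/4: [100, 161/8, 529/4]
after L3 α=4/7: [1304/7, 8643/56, 3811/28]
after L5 α=1/2: [2375/14, 11275/112, 10559/56]
rounded: [170, 101, 189]

query (1,0) [L1,L2,L3,L5] — begin 0,0,0
L1 α=1/2: [58, 253/2, 29/2]
L2 α=0: [58, 253/2, 29/2]
L3 α=1/3: [163/3, 466/3, 110/3]
L5 α=1/2: [883/6, 308/3, 623/6]
rounded: [147, 103, 104]

(1,0) stack=L1,L2,L3,L5,L6; from [0,0,0]:
after L1 α=1/2: [58, 253/2, 29/2]
after L2 α=0: [58, 253/2, 29/2]
after L3 α=1/3: [163/3, 466/3, 110/3]
after L5 α=1/2: [883/6, 308/3, 623/6]
after L6 α=1/6: [4889/36, 1771/18, 3715/36]
= [136, 98, 103]

query (0,1) [L1,L2,L3,L5,L6] — begin 0,0,0
L1 α=1/2: [108, 13/2, 119]
L2 α=1/4: [100, 161/8, 529/4]
L3 α=4/7: [1304/7, 8643/56, 3811/28]
L5 α=1/2: [2375/14, 11275/112, 10559/56]
L6 α=4/5: [13183/70, 49803/560, 32959/280]
rounded: [188, 89, 118]


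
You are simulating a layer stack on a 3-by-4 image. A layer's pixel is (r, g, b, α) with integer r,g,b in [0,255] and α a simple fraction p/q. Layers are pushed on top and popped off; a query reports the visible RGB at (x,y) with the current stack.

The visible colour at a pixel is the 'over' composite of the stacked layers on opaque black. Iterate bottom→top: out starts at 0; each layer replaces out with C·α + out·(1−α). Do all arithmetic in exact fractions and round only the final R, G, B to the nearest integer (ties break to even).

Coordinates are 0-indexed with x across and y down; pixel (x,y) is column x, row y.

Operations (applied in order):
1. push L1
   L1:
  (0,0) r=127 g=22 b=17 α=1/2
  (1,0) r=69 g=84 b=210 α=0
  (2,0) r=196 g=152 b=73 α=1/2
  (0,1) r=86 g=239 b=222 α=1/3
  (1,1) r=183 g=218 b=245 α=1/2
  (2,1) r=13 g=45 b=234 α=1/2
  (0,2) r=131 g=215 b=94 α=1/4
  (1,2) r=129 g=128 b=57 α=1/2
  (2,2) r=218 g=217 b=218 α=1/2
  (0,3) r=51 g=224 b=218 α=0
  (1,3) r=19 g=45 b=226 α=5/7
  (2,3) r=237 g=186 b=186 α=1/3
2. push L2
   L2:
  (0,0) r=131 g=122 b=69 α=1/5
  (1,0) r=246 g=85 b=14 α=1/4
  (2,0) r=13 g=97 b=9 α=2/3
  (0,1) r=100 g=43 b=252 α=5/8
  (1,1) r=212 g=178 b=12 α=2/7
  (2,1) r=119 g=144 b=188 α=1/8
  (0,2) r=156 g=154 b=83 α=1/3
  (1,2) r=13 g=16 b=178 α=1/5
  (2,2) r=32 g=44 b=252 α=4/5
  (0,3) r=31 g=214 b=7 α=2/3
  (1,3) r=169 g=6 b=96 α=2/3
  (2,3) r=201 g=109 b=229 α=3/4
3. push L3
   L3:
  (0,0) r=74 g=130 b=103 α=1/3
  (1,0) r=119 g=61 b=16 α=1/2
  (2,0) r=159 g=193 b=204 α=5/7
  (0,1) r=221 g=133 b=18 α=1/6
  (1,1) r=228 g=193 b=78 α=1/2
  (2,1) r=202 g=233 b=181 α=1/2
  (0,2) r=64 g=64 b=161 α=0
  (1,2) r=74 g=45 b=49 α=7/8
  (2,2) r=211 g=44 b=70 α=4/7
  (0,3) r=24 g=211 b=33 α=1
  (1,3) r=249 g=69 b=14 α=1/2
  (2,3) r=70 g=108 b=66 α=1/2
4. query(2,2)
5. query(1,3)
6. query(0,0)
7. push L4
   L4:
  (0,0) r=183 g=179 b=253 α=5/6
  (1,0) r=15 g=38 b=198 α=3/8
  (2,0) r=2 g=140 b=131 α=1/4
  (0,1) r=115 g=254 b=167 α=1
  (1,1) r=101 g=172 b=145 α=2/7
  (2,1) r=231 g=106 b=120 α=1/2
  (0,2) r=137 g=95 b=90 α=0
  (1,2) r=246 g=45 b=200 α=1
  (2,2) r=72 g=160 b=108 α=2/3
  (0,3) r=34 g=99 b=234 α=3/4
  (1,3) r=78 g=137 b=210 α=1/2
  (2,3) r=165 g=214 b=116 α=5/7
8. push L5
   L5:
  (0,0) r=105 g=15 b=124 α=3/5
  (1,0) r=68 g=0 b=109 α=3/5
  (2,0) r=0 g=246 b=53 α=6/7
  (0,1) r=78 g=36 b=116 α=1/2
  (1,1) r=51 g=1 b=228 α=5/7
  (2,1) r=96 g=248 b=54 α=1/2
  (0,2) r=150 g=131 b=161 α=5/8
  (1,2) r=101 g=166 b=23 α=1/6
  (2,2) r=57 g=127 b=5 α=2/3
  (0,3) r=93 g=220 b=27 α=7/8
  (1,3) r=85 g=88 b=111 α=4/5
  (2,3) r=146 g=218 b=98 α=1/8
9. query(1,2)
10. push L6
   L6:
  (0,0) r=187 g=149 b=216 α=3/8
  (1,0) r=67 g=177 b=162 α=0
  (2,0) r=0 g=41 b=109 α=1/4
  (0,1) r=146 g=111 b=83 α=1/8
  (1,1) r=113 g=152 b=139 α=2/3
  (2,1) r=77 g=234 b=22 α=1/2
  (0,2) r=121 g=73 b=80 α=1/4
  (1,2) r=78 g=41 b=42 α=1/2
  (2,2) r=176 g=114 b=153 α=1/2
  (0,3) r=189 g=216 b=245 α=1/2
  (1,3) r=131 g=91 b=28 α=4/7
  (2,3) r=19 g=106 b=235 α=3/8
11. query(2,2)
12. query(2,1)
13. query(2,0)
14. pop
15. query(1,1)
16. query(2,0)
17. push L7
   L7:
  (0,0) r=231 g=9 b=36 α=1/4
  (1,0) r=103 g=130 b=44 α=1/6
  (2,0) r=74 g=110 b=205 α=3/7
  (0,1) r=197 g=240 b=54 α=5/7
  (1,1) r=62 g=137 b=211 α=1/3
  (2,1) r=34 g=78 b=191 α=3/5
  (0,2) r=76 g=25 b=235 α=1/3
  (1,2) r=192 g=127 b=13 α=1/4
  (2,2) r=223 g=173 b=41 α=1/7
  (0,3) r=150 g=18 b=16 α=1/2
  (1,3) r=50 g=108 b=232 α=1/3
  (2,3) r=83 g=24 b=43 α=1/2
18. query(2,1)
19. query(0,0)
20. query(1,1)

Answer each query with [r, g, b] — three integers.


(2,2) stack=L1,L2,L3; from [0,0,0]:
+L1 (α=1/2) → [109, 217/2, 109]
+L2 (α=4/5) → [237/5, 569/10, 1117/5]
+L3 (α=4/7) → [4931/35, 3467/70, 4751/35]
→ [141, 50, 136]

(1,3) stack=L1,L2,L3; from [0,0,0]:
L1 α=5/7: [95/7, 225/7, 1130/7]
L2 α=2/3: [2461/21, 103/7, 2474/21]
L3 α=1/2: [3845/21, 293/7, 1384/21]
= [183, 42, 66]

query (0,0) [L1,L2,L3] — begin 0,0,0
after L1 α=1/2: [127/2, 11, 17/2]
after L2 α=1/5: [77, 166/5, 103/5]
after L3 α=1/3: [76, 982/15, 721/15]
→ [76, 65, 48]

query (1,2) [L1,L2,L3,L4,L5] — begin 0,0,0
L1 α=1/2: [129/2, 64, 57/2]
L2 α=1/5: [271/5, 272/5, 292/5]
L3 α=7/8: [2861/40, 1847/40, 2007/40]
L4 α=1: [246, 45, 200]
L5 α=1/6: [1331/6, 391/6, 341/2]
= [222, 65, 170]

(2,2) stack=L1,L2,L3,L4,L5,L6; from [0,0,0]:
+L1 (α=1/2) → [109, 217/2, 109]
+L2 (α=4/5) → [237/5, 569/10, 1117/5]
+L3 (α=4/7) → [4931/35, 3467/70, 4751/35]
+L4 (α=2/3) → [9971/105, 25867/210, 12311/105]
+L5 (α=2/3) → [21941/315, 79207/630, 13361/315]
+L6 (α=1/2) → [77381/630, 151027/1260, 30778/315]
rounded: [123, 120, 98]

query (2,1) [L1,L2,L3,L4,L5,L6] — begin 0,0,0
after L1 α=1/2: [13/2, 45/2, 117]
after L2 α=1/8: [329/16, 603/16, 1007/8]
after L3 α=1/2: [3561/32, 4331/32, 2455/16]
after L4 α=1/2: [10953/64, 7723/64, 4375/32]
after L5 α=1/2: [17097/128, 23595/128, 6103/64]
after L6 α=1/2: [26953/256, 53547/256, 7511/128]
→ [105, 209, 59]

at x=2,y=0 over L1,L2,L3,L4,L5,L6:
L1 α=1/2: [98, 76, 73/2]
L2 α=2/3: [124/3, 90, 109/6]
L3 α=5/7: [2633/21, 1145/7, 3169/21]
L4 α=1/4: [2647/28, 4415/28, 2043/14]
L5 α=6/7: [2647/196, 45743/196, 6495/98]
L6 α=1/4: [7941/784, 145265/784, 30167/392]
= [10, 185, 77]

(1,1) stack=L1,L2,L3,L4,L5; from [0,0,0]:
after L1 α=1/2: [183/2, 109, 245/2]
after L2 α=2/7: [1763/14, 901/7, 1273/14]
after L3 α=1/2: [4955/28, 1126/7, 2365/28]
after L4 α=2/7: [30431/196, 8038/49, 19945/196]
after L5 α=5/7: [55421/686, 16321/343, 131665/686]
= [81, 48, 192]

at x=2,y=0 over L1,L2,L3,L4,L5:
L1 α=1/2: [98, 76, 73/2]
L2 α=2/3: [124/3, 90, 109/6]
L3 α=5/7: [2633/21, 1145/7, 3169/21]
L4 α=1/4: [2647/28, 4415/28, 2043/14]
L5 α=6/7: [2647/196, 45743/196, 6495/98]
rounded: [14, 233, 66]

(2,1) stack=L1,L2,L3,L4,L5,L7; from [0,0,0]:
L1 α=1/2: [13/2, 45/2, 117]
L2 α=1/8: [329/16, 603/16, 1007/8]
L3 α=1/2: [3561/32, 4331/32, 2455/16]
L4 α=1/2: [10953/64, 7723/64, 4375/32]
L5 α=1/2: [17097/128, 23595/128, 6103/64]
L7 α=3/5: [4725/64, 38571/320, 24439/160]
= [74, 121, 153]

at x=0,y=0 over L1,L2,L3,L4,L5,L7:
+L1 (α=1/2) → [127/2, 11, 17/2]
+L2 (α=1/5) → [77, 166/5, 103/5]
+L3 (α=1/3) → [76, 982/15, 721/15]
+L4 (α=5/6) → [991/6, 14407/90, 9848/45]
+L5 (α=3/5) → [1936/15, 16432/225, 36436/225]
+L7 (α=1/4) → [3091/20, 17107/300, 9784/75]
→ [155, 57, 130]

query (1,1) [L1,L2,L3,L4,L5,L7] — begin 0,0,0
+L1 (α=1/2) → [183/2, 109, 245/2]
+L2 (α=2/7) → [1763/14, 901/7, 1273/14]
+L3 (α=1/2) → [4955/28, 1126/7, 2365/28]
+L4 (α=2/7) → [30431/196, 8038/49, 19945/196]
+L5 (α=5/7) → [55421/686, 16321/343, 131665/686]
+L7 (α=1/3) → [76687/1029, 79633/1029, 204038/1029]
→ [75, 77, 198]
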